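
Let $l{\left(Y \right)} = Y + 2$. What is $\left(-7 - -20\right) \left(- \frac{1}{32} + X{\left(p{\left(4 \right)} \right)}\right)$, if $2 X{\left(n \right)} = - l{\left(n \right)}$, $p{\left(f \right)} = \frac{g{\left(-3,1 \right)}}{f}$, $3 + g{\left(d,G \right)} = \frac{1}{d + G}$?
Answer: $- \frac{247}{32} \approx -7.7188$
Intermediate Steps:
$l{\left(Y \right)} = 2 + Y$
$g{\left(d,G \right)} = -3 + \frac{1}{G + d}$ ($g{\left(d,G \right)} = -3 + \frac{1}{d + G} = -3 + \frac{1}{G + d}$)
$p{\left(f \right)} = - \frac{7}{2 f}$ ($p{\left(f \right)} = \frac{\frac{1}{1 - 3} \left(1 - 3 - -9\right)}{f} = \frac{\frac{1}{-2} \left(1 - 3 + 9\right)}{f} = \frac{\left(- \frac{1}{2}\right) 7}{f} = - \frac{7}{2 f}$)
$X{\left(n \right)} = -1 - \frac{n}{2}$ ($X{\left(n \right)} = \frac{\left(-1\right) \left(2 + n\right)}{2} = \frac{-2 - n}{2} = -1 - \frac{n}{2}$)
$\left(-7 - -20\right) \left(- \frac{1}{32} + X{\left(p{\left(4 \right)} \right)}\right) = \left(-7 - -20\right) \left(- \frac{1}{32} - \left(1 + \frac{\left(- \frac{7}{2}\right) \frac{1}{4}}{2}\right)\right) = \left(-7 + 20\right) \left(\left(-1\right) \frac{1}{32} - \left(1 + \frac{\left(- \frac{7}{2}\right) \frac{1}{4}}{2}\right)\right) = 13 \left(- \frac{1}{32} - \frac{9}{16}\right) = 13 \left(- \frac{19}{32}\right) = - \frac{247}{32}$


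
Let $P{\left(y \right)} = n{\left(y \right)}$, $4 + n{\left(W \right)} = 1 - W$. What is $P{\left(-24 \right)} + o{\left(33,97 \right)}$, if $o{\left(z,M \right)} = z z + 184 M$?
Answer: $18958$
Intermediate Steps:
$n{\left(W \right)} = -3 - W$ ($n{\left(W \right)} = -4 - \left(-1 + W\right) = -3 - W$)
$o{\left(z,M \right)} = z^{2} + 184 M$
$P{\left(y \right)} = -3 - y$
$P{\left(-24 \right)} + o{\left(33,97 \right)} = \left(-3 - -24\right) + \left(33^{2} + 184 \cdot 97\right) = \left(-3 + 24\right) + \left(1089 + 17848\right) = 21 + 18937 = 18958$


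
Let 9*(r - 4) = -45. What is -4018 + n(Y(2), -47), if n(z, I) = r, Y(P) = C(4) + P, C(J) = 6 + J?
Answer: -4019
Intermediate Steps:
Y(P) = 10 + P (Y(P) = (6 + 4) + P = 10 + P)
r = -1 (r = 4 + (⅑)*(-45) = 4 - 5 = -1)
n(z, I) = -1
-4018 + n(Y(2), -47) = -4018 - 1 = -4019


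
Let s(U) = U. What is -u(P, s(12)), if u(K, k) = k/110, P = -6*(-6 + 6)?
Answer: -6/55 ≈ -0.10909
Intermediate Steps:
P = 0 (P = -6*0 = 0)
u(K, k) = k/110 (u(K, k) = k*(1/110) = k/110)
-u(P, s(12)) = -12/110 = -1*6/55 = -6/55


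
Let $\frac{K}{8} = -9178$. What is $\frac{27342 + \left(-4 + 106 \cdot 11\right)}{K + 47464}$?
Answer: $- \frac{3563}{3245} \approx -1.098$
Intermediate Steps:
$K = -73424$ ($K = 8 \left(-9178\right) = -73424$)
$\frac{27342 + \left(-4 + 106 \cdot 11\right)}{K + 47464} = \frac{27342 + \left(-4 + 106 \cdot 11\right)}{-73424 + 47464} = \frac{27342 + \left(-4 + 1166\right)}{-25960} = \left(27342 + 1162\right) \left(- \frac{1}{25960}\right) = 28504 \left(- \frac{1}{25960}\right) = - \frac{3563}{3245}$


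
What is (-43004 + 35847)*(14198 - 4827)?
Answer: -67068247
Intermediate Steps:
(-43004 + 35847)*(14198 - 4827) = -7157*9371 = -67068247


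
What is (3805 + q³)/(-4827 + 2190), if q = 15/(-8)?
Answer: -1944785/1350144 ≈ -1.4404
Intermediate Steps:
q = -15/8 (q = 15*(-⅛) = -15/8 ≈ -1.8750)
(3805 + q³)/(-4827 + 2190) = (3805 + (-15/8)³)/(-4827 + 2190) = (3805 - 3375/512)/(-2637) = (1944785/512)*(-1/2637) = -1944785/1350144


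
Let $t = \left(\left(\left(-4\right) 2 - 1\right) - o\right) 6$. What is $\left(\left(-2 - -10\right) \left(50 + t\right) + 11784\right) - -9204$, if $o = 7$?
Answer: $20620$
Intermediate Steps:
$t = -96$ ($t = \left(\left(\left(-4\right) 2 - 1\right) - 7\right) 6 = \left(\left(-8 - 1\right) - 7\right) 6 = \left(-9 - 7\right) 6 = \left(-16\right) 6 = -96$)
$\left(\left(-2 - -10\right) \left(50 + t\right) + 11784\right) - -9204 = \left(\left(-2 - -10\right) \left(50 - 96\right) + 11784\right) - -9204 = \left(\left(-2 + 10\right) \left(-46\right) + 11784\right) + 9204 = \left(8 \left(-46\right) + 11784\right) + 9204 = \left(-368 + 11784\right) + 9204 = 11416 + 9204 = 20620$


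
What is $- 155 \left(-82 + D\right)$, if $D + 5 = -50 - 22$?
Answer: $24645$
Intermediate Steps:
$D = -77$ ($D = -5 - 72 = -77$)
$- 155 \left(-82 + D\right) = - 155 \left(-82 - 77\right) = \left(-155\right) \left(-159\right) = 24645$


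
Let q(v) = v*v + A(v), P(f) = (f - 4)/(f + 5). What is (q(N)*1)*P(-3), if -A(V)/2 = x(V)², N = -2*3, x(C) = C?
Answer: 126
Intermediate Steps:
P(f) = (-4 + f)/(5 + f)
N = -6
A(V) = -2*V²
q(v) = -v² (q(v) = v*v - 2*v² = v² - 2*v² = -v²)
(q(N)*1)*P(-3) = (-1*(-6)²*1)*((-4 - 3)/(5 - 3)) = (-1*36*1)*(-7/2) = (-36*1)*((½)*(-7)) = -36*(-7/2) = 126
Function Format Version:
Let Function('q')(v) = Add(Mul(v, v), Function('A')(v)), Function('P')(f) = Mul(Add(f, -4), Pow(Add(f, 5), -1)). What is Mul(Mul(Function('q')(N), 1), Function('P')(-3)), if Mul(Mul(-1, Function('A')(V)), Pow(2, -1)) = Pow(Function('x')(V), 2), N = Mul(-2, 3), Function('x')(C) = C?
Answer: 126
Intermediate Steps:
Function('P')(f) = Mul(Pow(Add(5, f), -1), Add(-4, f)) (Function('P')(f) = Mul(Add(-4, f), Pow(Add(5, f), -1)) = Mul(Pow(Add(5, f), -1), Add(-4, f)))
N = -6
Function('A')(V) = Mul(-2, Pow(V, 2))
Function('q')(v) = Mul(-1, Pow(v, 2)) (Function('q')(v) = Add(Mul(v, v), Mul(-2, Pow(v, 2))) = Add(Pow(v, 2), Mul(-2, Pow(v, 2))) = Mul(-1, Pow(v, 2)))
Mul(Mul(Function('q')(N), 1), Function('P')(-3)) = Mul(Mul(Mul(-1, Pow(-6, 2)), 1), Mul(Pow(Add(5, -3), -1), Add(-4, -3))) = Mul(Mul(Mul(-1, 36), 1), Mul(Pow(2, -1), -7)) = Mul(Mul(-36, 1), Mul(Rational(1, 2), -7)) = Mul(-36, Rational(-7, 2)) = 126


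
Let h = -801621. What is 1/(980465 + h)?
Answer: 1/178844 ≈ 5.5915e-6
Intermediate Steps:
1/(980465 + h) = 1/(980465 - 801621) = 1/178844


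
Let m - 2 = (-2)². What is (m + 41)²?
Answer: 2209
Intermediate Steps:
m = 6 (m = 2 + (-2)² = 2 + 4 = 6)
(m + 41)² = (6 + 41)² = 47² = 2209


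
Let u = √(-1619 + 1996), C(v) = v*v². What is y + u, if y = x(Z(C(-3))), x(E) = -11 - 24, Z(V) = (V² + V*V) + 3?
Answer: -35 + √377 ≈ -15.584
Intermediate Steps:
C(v) = v³
Z(V) = 3 + 2*V² (Z(V) = (V² + V²) + 3 = 2*V² + 3 = 3 + 2*V²)
u = √377 ≈ 19.416
x(E) = -35
y = -35
y + u = -35 + √377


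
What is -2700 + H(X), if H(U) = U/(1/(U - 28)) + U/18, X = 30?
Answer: -7915/3 ≈ -2638.3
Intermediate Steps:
H(U) = U/18 + U*(-28 + U) (H(U) = U/(1/(-28 + U)) + U*(1/18) = U*(-28 + U) + U/18 = U/18 + U*(-28 + U))
-2700 + H(X) = -2700 + (1/18)*30*(-503 + 18*30) = -2700 + (1/18)*30*(-503 + 540) = -2700 + (1/18)*30*37 = -2700 + 185/3 = -7915/3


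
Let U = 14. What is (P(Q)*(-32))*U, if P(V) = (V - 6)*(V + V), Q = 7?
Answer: -6272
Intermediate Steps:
P(V) = 2*V*(-6 + V) (P(V) = (-6 + V)*(2*V) = 2*V*(-6 + V))
(P(Q)*(-32))*U = ((2*7*(-6 + 7))*(-32))*14 = ((2*7*1)*(-32))*14 = (14*(-32))*14 = -448*14 = -6272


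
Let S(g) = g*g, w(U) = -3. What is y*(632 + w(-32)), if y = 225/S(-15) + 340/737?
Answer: 677433/737 ≈ 919.18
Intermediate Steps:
S(g) = g²
y = 1077/737 (y = 225/((-15)²) + 340/737 = 225/225 + 340*(1/737) = 225*(1/225) + 340/737 = 1 + 340/737 = 1077/737 ≈ 1.4613)
y*(632 + w(-32)) = 1077*(632 - 3)/737 = (1077/737)*629 = 677433/737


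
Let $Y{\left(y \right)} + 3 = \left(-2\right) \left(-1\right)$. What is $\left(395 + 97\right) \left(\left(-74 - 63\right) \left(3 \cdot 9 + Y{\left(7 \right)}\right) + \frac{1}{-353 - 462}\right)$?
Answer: $- \frac{1428291252}{815} \approx -1.7525 \cdot 10^{6}$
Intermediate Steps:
$Y{\left(y \right)} = -1$ ($Y{\left(y \right)} = -3 - -2 = -3 + 2 = -1$)
$\left(395 + 97\right) \left(\left(-74 - 63\right) \left(3 \cdot 9 + Y{\left(7 \right)}\right) + \frac{1}{-353 - 462}\right) = \left(395 + 97\right) \left(\left(-74 - 63\right) \left(3 \cdot 9 - 1\right) + \frac{1}{-353 - 462}\right) = 492 \left(- 137 \left(27 - 1\right) + \frac{1}{-815}\right) = 492 \left(\left(-137\right) 26 - \frac{1}{815}\right) = 492 \left(-3562 - \frac{1}{815}\right) = 492 \left(- \frac{2903031}{815}\right) = - \frac{1428291252}{815}$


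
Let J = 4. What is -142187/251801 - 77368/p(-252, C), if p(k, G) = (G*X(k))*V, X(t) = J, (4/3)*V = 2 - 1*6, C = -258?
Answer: -2490193840/97446987 ≈ -25.554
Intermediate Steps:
V = -3 (V = 3*(2 - 1*6)/4 = 3*(2 - 6)/4 = (3/4)*(-4) = -3)
X(t) = 4
p(k, G) = -12*G (p(k, G) = (G*4)*(-3) = (4*G)*(-3) = -12*G)
-142187/251801 - 77368/p(-252, C) = -142187/251801 - 77368/((-12*(-258))) = -142187*1/251801 - 77368/3096 = -142187/251801 - 77368*1/3096 = -142187/251801 - 9671/387 = -2490193840/97446987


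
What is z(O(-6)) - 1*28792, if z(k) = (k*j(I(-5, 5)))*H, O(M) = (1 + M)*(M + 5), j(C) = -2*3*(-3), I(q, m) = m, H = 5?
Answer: -28342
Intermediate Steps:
j(C) = 18 (j(C) = -6*(-3) = 18)
O(M) = (1 + M)*(5 + M)
z(k) = 90*k (z(k) = (k*18)*5 = (18*k)*5 = 90*k)
z(O(-6)) - 1*28792 = 90*(5 + (-6)**2 + 6*(-6)) - 1*28792 = 90*(5 + 36 - 36) - 28792 = 90*5 - 28792 = 450 - 28792 = -28342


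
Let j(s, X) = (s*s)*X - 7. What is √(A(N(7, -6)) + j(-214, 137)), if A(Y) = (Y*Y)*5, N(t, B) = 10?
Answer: √6274545 ≈ 2504.9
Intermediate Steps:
j(s, X) = -7 + X*s² (j(s, X) = s²*X - 7 = X*s² - 7 = -7 + X*s²)
A(Y) = 5*Y² (A(Y) = Y²*5 = 5*Y²)
√(A(N(7, -6)) + j(-214, 137)) = √(5*10² + (-7 + 137*(-214)²)) = √(5*100 + (-7 + 137*45796)) = √(500 + (-7 + 6274052)) = √(500 + 6274045) = √6274545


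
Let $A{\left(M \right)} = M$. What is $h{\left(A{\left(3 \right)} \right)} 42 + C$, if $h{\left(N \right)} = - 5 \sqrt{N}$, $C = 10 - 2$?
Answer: $8 - 210 \sqrt{3} \approx -355.73$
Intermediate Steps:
$C = 8$ ($C = 10 - 2 = 8$)
$h{\left(A{\left(3 \right)} \right)} 42 + C = - 5 \sqrt{3} \cdot 42 + 8 = - 210 \sqrt{3} + 8 = 8 - 210 \sqrt{3}$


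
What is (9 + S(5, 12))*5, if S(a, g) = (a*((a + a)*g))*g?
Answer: 36045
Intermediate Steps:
S(a, g) = 2*a**2*g**2 (S(a, g) = (a*((2*a)*g))*g = (a*(2*a*g))*g = (2*g*a**2)*g = 2*a**2*g**2)
(9 + S(5, 12))*5 = (9 + 2*5**2*12**2)*5 = (9 + 2*25*144)*5 = (9 + 7200)*5 = 7209*5 = 36045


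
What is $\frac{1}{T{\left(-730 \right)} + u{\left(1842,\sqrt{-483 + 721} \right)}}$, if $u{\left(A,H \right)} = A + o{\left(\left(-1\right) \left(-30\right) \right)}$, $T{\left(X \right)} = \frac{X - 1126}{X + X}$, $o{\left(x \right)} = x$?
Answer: $\frac{365}{683744} \approx 0.00053383$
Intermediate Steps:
$T{\left(X \right)} = \frac{-1126 + X}{2 X}$
$u{\left(A,H \right)} = 30 + A$ ($u{\left(A,H \right)} = A - -30 = A + 30 = 30 + A$)
$\frac{1}{T{\left(-730 \right)} + u{\left(1842,\sqrt{-483 + 721} \right)}} = \frac{1}{\frac{-1126 - 730}{2 \left(-730\right)} + \left(30 + 1842\right)} = \frac{1}{\frac{1}{2} \left(- \frac{1}{730}\right) \left(-1856\right) + 1872} = \frac{1}{\frac{464}{365} + 1872} = \frac{1}{\frac{683744}{365}} = \frac{365}{683744}$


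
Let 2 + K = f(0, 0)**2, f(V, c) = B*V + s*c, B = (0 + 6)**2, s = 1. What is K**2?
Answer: 4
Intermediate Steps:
B = 36 (B = 6**2 = 36)
f(V, c) = c + 36*V (f(V, c) = 36*V + 1*c = 36*V + c = c + 36*V)
K = -2 (K = -2 + (0 + 36*0)**2 = -2 + (0 + 0)**2 = -2 + 0**2 = -2 + 0 = -2)
K**2 = (-2)**2 = 4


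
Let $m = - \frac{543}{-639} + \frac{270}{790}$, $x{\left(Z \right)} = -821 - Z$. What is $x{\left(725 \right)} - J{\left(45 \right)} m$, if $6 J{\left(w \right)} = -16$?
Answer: $- \frac{77883226}{50481} \approx -1542.8$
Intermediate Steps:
$J{\left(w \right)} = - \frac{8}{3}$ ($J{\left(w \right)} = \frac{1}{6} \left(-16\right) = - \frac{8}{3}$)
$m = \frac{20050}{16827}$ ($m = \left(-543\right) \left(- \frac{1}{639}\right) + 270 \cdot \frac{1}{790} = \frac{181}{213} + \frac{27}{79} = \frac{20050}{16827} \approx 1.1915$)
$x{\left(725 \right)} - J{\left(45 \right)} m = \left(-821 - 725\right) - \left(- \frac{8}{3}\right) \frac{20050}{16827} = \left(-821 - 725\right) - - \frac{160400}{50481} = -1546 + \frac{160400}{50481} = - \frac{77883226}{50481}$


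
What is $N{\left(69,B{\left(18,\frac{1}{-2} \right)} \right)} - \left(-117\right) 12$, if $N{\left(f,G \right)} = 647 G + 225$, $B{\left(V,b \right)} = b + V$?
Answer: $\frac{25903}{2} \approx 12952.0$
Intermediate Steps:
$B{\left(V,b \right)} = V + b$
$N{\left(f,G \right)} = 225 + 647 G$
$N{\left(69,B{\left(18,\frac{1}{-2} \right)} \right)} - \left(-117\right) 12 = \left(225 + 647 \left(18 + \frac{1}{-2}\right)\right) - \left(-117\right) 12 = \left(225 + 647 \left(18 - \frac{1}{2}\right)\right) - -1404 = \left(225 + 647 \cdot \frac{35}{2}\right) + 1404 = \left(225 + \frac{22645}{2}\right) + 1404 = \frac{23095}{2} + 1404 = \frac{25903}{2}$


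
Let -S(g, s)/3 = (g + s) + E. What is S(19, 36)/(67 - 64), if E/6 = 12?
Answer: -127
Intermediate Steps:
E = 72 (E = 6*12 = 72)
S(g, s) = -216 - 3*g - 3*s (S(g, s) = -3*((g + s) + 72) = -3*(72 + g + s) = -216 - 3*g - 3*s)
S(19, 36)/(67 - 64) = (-216 - 3*19 - 3*36)/(67 - 64) = (-216 - 57 - 108)/3 = (⅓)*(-381) = -127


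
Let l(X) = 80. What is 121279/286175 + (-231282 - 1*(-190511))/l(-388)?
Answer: -2331587721/4578800 ≈ -509.21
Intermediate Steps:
121279/286175 + (-231282 - 1*(-190511))/l(-388) = 121279/286175 + (-231282 - 1*(-190511))/80 = 121279*(1/286175) + (-231282 + 190511)*(1/80) = 121279/286175 - 40771*1/80 = 121279/286175 - 40771/80 = -2331587721/4578800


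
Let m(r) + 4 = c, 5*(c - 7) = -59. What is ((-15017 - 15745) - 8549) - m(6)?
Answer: -196511/5 ≈ -39302.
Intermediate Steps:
c = -24/5 (c = 7 + (1/5)*(-59) = 7 - 59/5 = -24/5 ≈ -4.8000)
m(r) = -44/5 (m(r) = -4 - 24/5 = -44/5)
((-15017 - 15745) - 8549) - m(6) = ((-15017 - 15745) - 8549) - 1*(-44/5) = (-30762 - 8549) + 44/5 = -39311 + 44/5 = -196511/5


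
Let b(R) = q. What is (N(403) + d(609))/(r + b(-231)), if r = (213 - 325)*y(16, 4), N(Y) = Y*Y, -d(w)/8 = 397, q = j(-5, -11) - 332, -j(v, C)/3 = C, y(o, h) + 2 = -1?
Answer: 159233/37 ≈ 4303.6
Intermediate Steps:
y(o, h) = -3 (y(o, h) = -2 - 1 = -3)
j(v, C) = -3*C
q = -299 (q = -3*(-11) - 332 = 33 - 332 = -299)
d(w) = -3176 (d(w) = -8*397 = -3176)
b(R) = -299
N(Y) = Y²
r = 336 (r = (213 - 325)*(-3) = -112*(-3) = 336)
(N(403) + d(609))/(r + b(-231)) = (403² - 3176)/(336 - 299) = (162409 - 3176)/37 = 159233*(1/37) = 159233/37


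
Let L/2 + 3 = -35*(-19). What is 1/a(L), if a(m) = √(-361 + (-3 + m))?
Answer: √15/120 ≈ 0.032275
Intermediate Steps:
L = 1324 (L = -6 + 2*(-35*(-19)) = -6 + 2*665 = -6 + 1330 = 1324)
a(m) = √(-364 + m)
1/a(L) = 1/(√(-364 + 1324)) = 1/(√960) = 1/(8*√15) = √15/120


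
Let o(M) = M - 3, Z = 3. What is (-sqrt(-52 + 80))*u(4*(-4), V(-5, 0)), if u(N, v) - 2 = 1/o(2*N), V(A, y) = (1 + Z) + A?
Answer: -138*sqrt(7)/35 ≈ -10.432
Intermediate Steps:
V(A, y) = 4 + A (V(A, y) = (1 + 3) + A = 4 + A)
o(M) = -3 + M
u(N, v) = 2 + 1/(-3 + 2*N)
(-sqrt(-52 + 80))*u(4*(-4), V(-5, 0)) = (-sqrt(-52 + 80))*((-5 + 4*(4*(-4)))/(-3 + 2*(4*(-4)))) = (-sqrt(28))*((-5 + 4*(-16))/(-3 + 2*(-16))) = (-2*sqrt(7))*((-5 - 64)/(-3 - 32)) = (-2*sqrt(7))*(-69/(-35)) = (-2*sqrt(7))*(-1/35*(-69)) = -2*sqrt(7)*(69/35) = -138*sqrt(7)/35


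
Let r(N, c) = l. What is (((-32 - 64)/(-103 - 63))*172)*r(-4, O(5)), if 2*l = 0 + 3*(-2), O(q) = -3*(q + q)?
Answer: -24768/83 ≈ -298.41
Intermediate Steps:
O(q) = -6*q
l = -3 (l = (0 + 3*(-2))/2 = (0 - 6)/2 = (½)*(-6) = -3)
r(N, c) = -3
(((-32 - 64)/(-103 - 63))*172)*r(-4, O(5)) = (((-32 - 64)/(-103 - 63))*172)*(-3) = (-96/(-166)*172)*(-3) = (-96*(-1/166)*172)*(-3) = ((48/83)*172)*(-3) = (8256/83)*(-3) = -24768/83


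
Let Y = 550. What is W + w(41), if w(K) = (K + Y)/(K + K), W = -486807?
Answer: -39917583/82 ≈ -4.8680e+5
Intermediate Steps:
w(K) = (550 + K)/(2*K) (w(K) = (K + 550)/(K + K) = (550 + K)/((2*K)) = (550 + K)*(1/(2*K)) = (550 + K)/(2*K))
W + w(41) = -486807 + (½)*(550 + 41)/41 = -486807 + (½)*(1/41)*591 = -486807 + 591/82 = -39917583/82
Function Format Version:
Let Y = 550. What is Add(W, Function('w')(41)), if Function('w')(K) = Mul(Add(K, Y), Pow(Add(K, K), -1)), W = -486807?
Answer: Rational(-39917583, 82) ≈ -4.8680e+5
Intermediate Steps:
Function('w')(K) = Mul(Rational(1, 2), Pow(K, -1), Add(550, K)) (Function('w')(K) = Mul(Add(K, 550), Pow(Add(K, K), -1)) = Mul(Add(550, K), Pow(Mul(2, K), -1)) = Mul(Add(550, K), Mul(Rational(1, 2), Pow(K, -1))) = Mul(Rational(1, 2), Pow(K, -1), Add(550, K)))
Add(W, Function('w')(41)) = Add(-486807, Mul(Rational(1, 2), Pow(41, -1), Add(550, 41))) = Add(-486807, Mul(Rational(1, 2), Rational(1, 41), 591)) = Add(-486807, Rational(591, 82)) = Rational(-39917583, 82)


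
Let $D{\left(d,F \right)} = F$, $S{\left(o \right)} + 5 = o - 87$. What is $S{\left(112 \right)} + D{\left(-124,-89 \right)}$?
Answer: $-69$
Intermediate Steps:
$S{\left(o \right)} = -92 + o$ ($S{\left(o \right)} = -5 + \left(o - 87\right) = -5 + \left(-87 + o\right) = -92 + o$)
$S{\left(112 \right)} + D{\left(-124,-89 \right)} = \left(-92 + 112\right) - 89 = 20 - 89 = -69$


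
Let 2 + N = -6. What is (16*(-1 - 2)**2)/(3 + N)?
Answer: -144/5 ≈ -28.800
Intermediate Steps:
N = -8 (N = -2 - 6 = -8)
(16*(-1 - 2)**2)/(3 + N) = (16*(-1 - 2)**2)/(3 - 8) = (16*(-3)**2)/(-5) = (16*9)*(-1/5) = 144*(-1/5) = -144/5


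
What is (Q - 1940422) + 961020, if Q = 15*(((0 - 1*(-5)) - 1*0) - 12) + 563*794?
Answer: -532485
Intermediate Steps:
Q = 446917 (Q = 15*(((0 + 5) + 0) - 12) + 447022 = 15*((5 + 0) - 12) + 447022 = 15*(5 - 12) + 447022 = 15*(-7) + 447022 = -105 + 447022 = 446917)
(Q - 1940422) + 961020 = (446917 - 1940422) + 961020 = -1493505 + 961020 = -532485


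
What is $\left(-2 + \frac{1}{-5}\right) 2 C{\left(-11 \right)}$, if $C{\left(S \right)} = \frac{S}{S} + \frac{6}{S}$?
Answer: $-2$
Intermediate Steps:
$C{\left(S \right)} = 1 + \frac{6}{S}$
$\left(-2 + \frac{1}{-5}\right) 2 C{\left(-11 \right)} = \left(-2 + \frac{1}{-5}\right) 2 \frac{6 - 11}{-11} = \left(-2 - \frac{1}{5}\right) 2 \left(\left(- \frac{1}{11}\right) \left(-5\right)\right) = \left(- \frac{11}{5}\right) 2 \cdot \frac{5}{11} = \left(- \frac{22}{5}\right) \frac{5}{11} = -2$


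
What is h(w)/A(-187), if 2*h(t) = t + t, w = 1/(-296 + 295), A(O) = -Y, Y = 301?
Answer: 1/301 ≈ 0.0033223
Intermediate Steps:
A(O) = -301 (A(O) = -1*301 = -301)
w = -1 (w = 1/(-1) = -1)
h(t) = t (h(t) = (t + t)/2 = (2*t)/2 = t)
h(w)/A(-187) = -1/(-301) = -1*(-1/301) = 1/301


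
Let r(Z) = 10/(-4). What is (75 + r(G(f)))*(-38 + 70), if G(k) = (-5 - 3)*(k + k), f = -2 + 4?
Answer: 2320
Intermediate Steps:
f = 2
G(k) = -16*k
r(Z) = -5/2 (r(Z) = 10*(-¼) = -5/2)
(75 + r(G(f)))*(-38 + 70) = (75 - 5/2)*(-38 + 70) = (145/2)*32 = 2320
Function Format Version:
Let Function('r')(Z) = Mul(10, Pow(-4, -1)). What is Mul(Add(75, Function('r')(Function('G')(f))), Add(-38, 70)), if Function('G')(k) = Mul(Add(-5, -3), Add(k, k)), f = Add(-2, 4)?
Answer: 2320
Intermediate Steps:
f = 2
Function('G')(k) = Mul(-16, k) (Function('G')(k) = Mul(-8, Mul(2, k)) = Mul(-16, k))
Function('r')(Z) = Rational(-5, 2) (Function('r')(Z) = Mul(10, Rational(-1, 4)) = Rational(-5, 2))
Mul(Add(75, Function('r')(Function('G')(f))), Add(-38, 70)) = Mul(Add(75, Rational(-5, 2)), Add(-38, 70)) = Mul(Rational(145, 2), 32) = 2320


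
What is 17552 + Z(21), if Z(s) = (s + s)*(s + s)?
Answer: 19316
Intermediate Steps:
Z(s) = 4*s² (Z(s) = (2*s)*(2*s) = 4*s²)
17552 + Z(21) = 17552 + 4*21² = 17552 + 4*441 = 17552 + 1764 = 19316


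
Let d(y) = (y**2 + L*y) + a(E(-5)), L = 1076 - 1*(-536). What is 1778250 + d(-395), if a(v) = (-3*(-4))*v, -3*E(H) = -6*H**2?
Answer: 1298135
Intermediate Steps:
E(H) = 2*H**2 (E(H) = -(-2)*H**2 = 2*H**2)
a(v) = 12*v
L = 1612 (L = 1076 + 536 = 1612)
d(y) = 600 + y**2 + 1612*y (d(y) = (y**2 + 1612*y) + 12*(2*(-5)**2) = (y**2 + 1612*y) + 12*(2*25) = (y**2 + 1612*y) + 12*50 = (y**2 + 1612*y) + 600 = 600 + y**2 + 1612*y)
1778250 + d(-395) = 1778250 + (600 + (-395)**2 + 1612*(-395)) = 1778250 + (600 + 156025 - 636740) = 1778250 - 480115 = 1298135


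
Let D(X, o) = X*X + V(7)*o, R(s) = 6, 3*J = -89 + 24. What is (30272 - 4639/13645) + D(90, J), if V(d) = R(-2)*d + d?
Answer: 1527284578/40935 ≈ 37310.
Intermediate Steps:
J = -65/3 (J = (-89 + 24)/3 = (⅓)*(-65) = -65/3 ≈ -21.667)
V(d) = 7*d (V(d) = 6*d + d = 7*d)
D(X, o) = X² + 49*o (D(X, o) = X*X + (7*7)*o = X² + 49*o)
(30272 - 4639/13645) + D(90, J) = (30272 - 4639/13645) + (90² + 49*(-65/3)) = (30272 - 4639*1/13645) + (8100 - 3185/3) = (30272 - 4639/13645) + 21115/3 = 413056801/13645 + 21115/3 = 1527284578/40935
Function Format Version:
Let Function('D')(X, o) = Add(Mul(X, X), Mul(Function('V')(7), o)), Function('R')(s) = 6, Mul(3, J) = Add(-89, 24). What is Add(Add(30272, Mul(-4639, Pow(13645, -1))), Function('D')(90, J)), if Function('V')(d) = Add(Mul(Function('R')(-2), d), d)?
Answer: Rational(1527284578, 40935) ≈ 37310.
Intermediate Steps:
J = Rational(-65, 3) (J = Mul(Rational(1, 3), Add(-89, 24)) = Mul(Rational(1, 3), -65) = Rational(-65, 3) ≈ -21.667)
Function('V')(d) = Mul(7, d) (Function('V')(d) = Add(Mul(6, d), d) = Mul(7, d))
Function('D')(X, o) = Add(Pow(X, 2), Mul(49, o)) (Function('D')(X, o) = Add(Mul(X, X), Mul(Mul(7, 7), o)) = Add(Pow(X, 2), Mul(49, o)))
Add(Add(30272, Mul(-4639, Pow(13645, -1))), Function('D')(90, J)) = Add(Add(30272, Mul(-4639, Pow(13645, -1))), Add(Pow(90, 2), Mul(49, Rational(-65, 3)))) = Add(Add(30272, Mul(-4639, Rational(1, 13645))), Add(8100, Rational(-3185, 3))) = Add(Add(30272, Rational(-4639, 13645)), Rational(21115, 3)) = Add(Rational(413056801, 13645), Rational(21115, 3)) = Rational(1527284578, 40935)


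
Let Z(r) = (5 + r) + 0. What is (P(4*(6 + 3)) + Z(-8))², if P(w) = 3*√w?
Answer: 225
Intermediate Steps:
Z(r) = 5 + r
(P(4*(6 + 3)) + Z(-8))² = (3*√(4*(6 + 3)) + (5 - 8))² = (3*√(4*9) - 3)² = (3*√36 - 3)² = (3*6 - 3)² = (18 - 3)² = 15² = 225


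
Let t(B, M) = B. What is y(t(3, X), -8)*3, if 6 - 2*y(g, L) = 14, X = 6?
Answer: -12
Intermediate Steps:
y(g, L) = -4 (y(g, L) = 3 - ½*14 = 3 - 7 = -4)
y(t(3, X), -8)*3 = -4*3 = -12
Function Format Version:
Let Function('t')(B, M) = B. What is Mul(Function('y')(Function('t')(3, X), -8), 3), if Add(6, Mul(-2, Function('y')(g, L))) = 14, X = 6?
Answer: -12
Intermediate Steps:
Function('y')(g, L) = -4 (Function('y')(g, L) = Add(3, Mul(Rational(-1, 2), 14)) = Add(3, -7) = -4)
Mul(Function('y')(Function('t')(3, X), -8), 3) = Mul(-4, 3) = -12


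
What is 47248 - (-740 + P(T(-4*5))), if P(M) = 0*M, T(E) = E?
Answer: 47988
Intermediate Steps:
P(M) = 0
47248 - (-740 + P(T(-4*5))) = 47248 - (-740 + 0) = 47248 - 1*(-740) = 47248 + 740 = 47988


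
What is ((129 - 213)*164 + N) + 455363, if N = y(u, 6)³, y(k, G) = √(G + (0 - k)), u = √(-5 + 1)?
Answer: 441587 + 2*√2*(3 - I)^(3/2) ≈ 4.416e+5 - 7.3818*I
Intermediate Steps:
u = 2*I (u = √(-4) = 2*I ≈ 2.0*I)
y(k, G) = √(G - k)
N = (6 - 2*I)^(3/2) (N = (√(6 - 2*I))³ = (6 - 2*I)^(3/2) ≈ 14.089 - 7.3818*I)
((129 - 213)*164 + N) + 455363 = ((129 - 213)*164 + (6 - 2*I)^(3/2)) + 455363 = (-84*164 + (6 - 2*I)^(3/2)) + 455363 = (-13776 + (6 - 2*I)^(3/2)) + 455363 = 441587 + (6 - 2*I)^(3/2)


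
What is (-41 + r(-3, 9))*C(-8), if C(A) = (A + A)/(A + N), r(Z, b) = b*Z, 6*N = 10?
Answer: -3264/19 ≈ -171.79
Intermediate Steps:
N = 5/3 (N = (⅙)*10 = 5/3 ≈ 1.6667)
r(Z, b) = Z*b
C(A) = 2*A/(5/3 + A) (C(A) = (A + A)/(A + 5/3) = (2*A)/(5/3 + A) = 2*A/(5/3 + A))
(-41 + r(-3, 9))*C(-8) = (-41 - 3*9)*(6*(-8)/(5 + 3*(-8))) = (-41 - 27)*(6*(-8)/(5 - 24)) = -408*(-8)/(-19) = -408*(-8)*(-1)/19 = -68*48/19 = -3264/19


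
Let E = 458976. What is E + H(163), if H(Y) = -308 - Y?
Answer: 458505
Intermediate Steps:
E + H(163) = 458976 + (-308 - 1*163) = 458976 + (-308 - 163) = 458976 - 471 = 458505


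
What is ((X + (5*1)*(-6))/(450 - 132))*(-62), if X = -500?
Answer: 310/3 ≈ 103.33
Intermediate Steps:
((X + (5*1)*(-6))/(450 - 132))*(-62) = ((-500 + (5*1)*(-6))/(450 - 132))*(-62) = ((-500 + 5*(-6))/318)*(-62) = ((-500 - 30)*(1/318))*(-62) = -530*1/318*(-62) = -5/3*(-62) = 310/3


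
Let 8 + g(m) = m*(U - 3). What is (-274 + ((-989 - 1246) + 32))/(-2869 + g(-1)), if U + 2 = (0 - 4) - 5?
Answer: 2477/2863 ≈ 0.86518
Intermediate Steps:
U = -11 (U = -2 + ((0 - 4) - 5) = -2 + (-4 - 5) = -2 - 9 = -11)
g(m) = -8 - 14*m (g(m) = -8 + m*(-11 - 3) = -8 + m*(-14) = -8 - 14*m)
(-274 + ((-989 - 1246) + 32))/(-2869 + g(-1)) = (-274 + ((-989 - 1246) + 32))/(-2869 + (-8 - 14*(-1))) = (-274 + (-2235 + 32))/(-2869 + (-8 + 14)) = (-274 - 2203)/(-2869 + 6) = -2477/(-2863) = -2477*(-1/2863) = 2477/2863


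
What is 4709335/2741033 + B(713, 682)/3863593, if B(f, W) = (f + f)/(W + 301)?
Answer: 17885643435776923/10410201901072327 ≈ 1.7181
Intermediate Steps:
B(f, W) = 2*f/(301 + W) (B(f, W) = (2*f)/(301 + W) = 2*f/(301 + W))
4709335/2741033 + B(713, 682)/3863593 = 4709335/2741033 + (2*713/(301 + 682))/3863593 = 4709335*(1/2741033) + (2*713/983)*(1/3863593) = 4709335/2741033 + (2*713*(1/983))*(1/3863593) = 4709335/2741033 + (1426/983)*(1/3863593) = 4709335/2741033 + 1426/3797911919 = 17885643435776923/10410201901072327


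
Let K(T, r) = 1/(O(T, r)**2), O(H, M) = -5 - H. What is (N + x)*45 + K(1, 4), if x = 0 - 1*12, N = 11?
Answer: -1619/36 ≈ -44.972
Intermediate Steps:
x = -12 (x = 0 - 12 = -12)
K(T, r) = (-5 - T)**(-2) (K(T, r) = 1/((-5 - T)**2) = (-5 - T)**(-2))
(N + x)*45 + K(1, 4) = (11 - 12)*45 + (5 + 1)**(-2) = -1*45 + 6**(-2) = -45 + 1/36 = -1619/36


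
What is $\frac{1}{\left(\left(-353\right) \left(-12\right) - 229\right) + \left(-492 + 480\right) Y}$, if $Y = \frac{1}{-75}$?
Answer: $\frac{25}{100179} \approx 0.00024955$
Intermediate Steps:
$Y = - \frac{1}{75} \approx -0.013333$
$\frac{1}{\left(\left(-353\right) \left(-12\right) - 229\right) + \left(-492 + 480\right) Y} = \frac{1}{\left(\left(-353\right) \left(-12\right) - 229\right) + \left(-492 + 480\right) \left(- \frac{1}{75}\right)} = \frac{1}{\left(4236 - 229\right) - - \frac{4}{25}} = \frac{1}{4007 + \frac{4}{25}} = \frac{1}{\frac{100179}{25}} = \frac{25}{100179}$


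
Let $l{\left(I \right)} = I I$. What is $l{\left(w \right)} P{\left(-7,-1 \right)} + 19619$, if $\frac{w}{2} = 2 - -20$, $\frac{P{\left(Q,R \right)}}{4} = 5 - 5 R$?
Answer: $97059$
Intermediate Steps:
$P{\left(Q,R \right)} = 20 - 20 R$ ($P{\left(Q,R \right)} = 4 \left(5 - 5 R\right) = 20 - 20 R$)
$w = 44$ ($w = 2 \left(2 - -20\right) = 2 \left(2 + 20\right) = 2 \cdot 22 = 44$)
$l{\left(I \right)} = I^{2}$
$l{\left(w \right)} P{\left(-7,-1 \right)} + 19619 = 44^{2} \left(20 - -20\right) + 19619 = 1936 \left(20 + 20\right) + 19619 = 1936 \cdot 40 + 19619 = 77440 + 19619 = 97059$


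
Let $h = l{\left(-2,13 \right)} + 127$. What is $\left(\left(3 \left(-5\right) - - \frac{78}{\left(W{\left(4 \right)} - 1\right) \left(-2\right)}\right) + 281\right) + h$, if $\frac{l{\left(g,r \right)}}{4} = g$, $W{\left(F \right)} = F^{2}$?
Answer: $\frac{1912}{5} \approx 382.4$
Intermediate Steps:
$l{\left(g,r \right)} = 4 g$
$h = 119$ ($h = 4 \left(-2\right) + 127 = -8 + 127 = 119$)
$\left(\left(3 \left(-5\right) - - \frac{78}{\left(W{\left(4 \right)} - 1\right) \left(-2\right)}\right) + 281\right) + h = \left(\left(3 \left(-5\right) - - \frac{78}{\left(4^{2} - 1\right) \left(-2\right)}\right) + 281\right) + 119 = \left(\left(-15 - - \frac{78}{\left(16 - 1\right) \left(-2\right)}\right) + 281\right) + 119 = \left(\left(-15 - - \frac{78}{15 \left(-2\right)}\right) + 281\right) + 119 = \left(\left(-15 - - \frac{78}{-30}\right) + 281\right) + 119 = \left(\left(-15 - \left(-78\right) \left(- \frac{1}{30}\right)\right) + 281\right) + 119 = \left(\left(-15 - \frac{13}{5}\right) + 281\right) + 119 = \left(- \frac{88}{5} + 281\right) + 119 = \frac{1317}{5} + 119 = \frac{1912}{5}$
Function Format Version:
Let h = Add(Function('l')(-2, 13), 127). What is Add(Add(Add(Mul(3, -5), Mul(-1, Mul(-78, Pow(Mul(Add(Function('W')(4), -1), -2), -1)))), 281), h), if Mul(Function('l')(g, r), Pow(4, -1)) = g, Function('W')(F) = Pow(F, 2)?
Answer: Rational(1912, 5) ≈ 382.40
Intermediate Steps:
Function('l')(g, r) = Mul(4, g)
h = 119 (h = Add(Mul(4, -2), 127) = Add(-8, 127) = 119)
Add(Add(Add(Mul(3, -5), Mul(-1, Mul(-78, Pow(Mul(Add(Function('W')(4), -1), -2), -1)))), 281), h) = Add(Add(Add(Mul(3, -5), Mul(-1, Mul(-78, Pow(Mul(Add(Pow(4, 2), -1), -2), -1)))), 281), 119) = Add(Add(Add(-15, Mul(-1, Mul(-78, Pow(Mul(Add(16, -1), -2), -1)))), 281), 119) = Add(Add(Add(-15, Mul(-1, Mul(-78, Pow(Mul(15, -2), -1)))), 281), 119) = Add(Add(Add(-15, Mul(-1, Mul(-78, Pow(-30, -1)))), 281), 119) = Add(Add(Add(-15, Mul(-1, Mul(-78, Rational(-1, 30)))), 281), 119) = Add(Add(Add(-15, Mul(-1, Rational(13, 5))), 281), 119) = Add(Add(Add(-15, Rational(-13, 5)), 281), 119) = Add(Add(Rational(-88, 5), 281), 119) = Add(Rational(1317, 5), 119) = Rational(1912, 5)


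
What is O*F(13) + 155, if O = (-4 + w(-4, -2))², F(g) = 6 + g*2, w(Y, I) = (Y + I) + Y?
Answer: 6427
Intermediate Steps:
w(Y, I) = I + 2*Y (w(Y, I) = (I + Y) + Y = I + 2*Y)
F(g) = 6 + 2*g
O = 196 (O = (-4 + (-2 + 2*(-4)))² = (-4 + (-2 - 8))² = (-4 - 10)² = (-14)² = 196)
O*F(13) + 155 = 196*(6 + 2*13) + 155 = 196*(6 + 26) + 155 = 196*32 + 155 = 6272 + 155 = 6427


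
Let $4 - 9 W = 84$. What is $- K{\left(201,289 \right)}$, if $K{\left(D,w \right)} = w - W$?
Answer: $- \frac{2681}{9} \approx -297.89$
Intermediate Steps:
$W = - \frac{80}{9}$ ($W = \frac{4}{9} - \frac{28}{3} = - \frac{80}{9} \approx -8.8889$)
$K{\left(D,w \right)} = \frac{80}{9} + w$ ($K{\left(D,w \right)} = w - - \frac{80}{9} = w + \frac{80}{9} = \frac{80}{9} + w$)
$- K{\left(201,289 \right)} = - (\frac{80}{9} + 289) = \left(-1\right) \frac{2681}{9} = - \frac{2681}{9}$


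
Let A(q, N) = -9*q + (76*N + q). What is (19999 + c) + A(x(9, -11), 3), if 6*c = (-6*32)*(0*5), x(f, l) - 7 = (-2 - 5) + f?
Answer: 20155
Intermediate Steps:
x(f, l) = f (x(f, l) = 7 + ((-2 - 5) + f) = 7 + (-7 + f) = f)
A(q, N) = -8*q + 76*N (A(q, N) = -9*q + (q + 76*N) = -8*q + 76*N)
c = 0 (c = ((-6*32)*(0*5))/6 = (-192*0)/6 = (1/6)*0 = 0)
(19999 + c) + A(x(9, -11), 3) = (19999 + 0) + (-8*9 + 76*3) = 19999 + (-72 + 228) = 19999 + 156 = 20155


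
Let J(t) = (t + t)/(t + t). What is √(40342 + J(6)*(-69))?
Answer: √40273 ≈ 200.68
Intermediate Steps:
J(t) = 1 (J(t) = (2*t)/((2*t)) = (2*t)*(1/(2*t)) = 1)
√(40342 + J(6)*(-69)) = √(40342 + 1*(-69)) = √(40342 - 69) = √40273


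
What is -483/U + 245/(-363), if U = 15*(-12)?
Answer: 14581/7260 ≈ 2.0084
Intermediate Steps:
U = -180
-483/U + 245/(-363) = -483/(-180) + 245/(-363) = -483*(-1/180) + 245*(-1/363) = 161/60 - 245/363 = 14581/7260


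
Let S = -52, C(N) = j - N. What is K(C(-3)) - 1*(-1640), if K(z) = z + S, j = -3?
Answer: 1588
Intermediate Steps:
C(N) = -3 - N
K(z) = -52 + z (K(z) = z - 52 = -52 + z)
K(C(-3)) - 1*(-1640) = (-52 + (-3 - 1*(-3))) - 1*(-1640) = (-52 + (-3 + 3)) + 1640 = (-52 + 0) + 1640 = -52 + 1640 = 1588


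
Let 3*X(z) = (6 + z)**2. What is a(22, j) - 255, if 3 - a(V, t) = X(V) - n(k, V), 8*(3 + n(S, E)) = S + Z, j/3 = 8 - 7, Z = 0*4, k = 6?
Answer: -6187/12 ≈ -515.58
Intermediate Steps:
Z = 0
X(z) = (6 + z)**2/3
j = 3 (j = 3*(8 - 7) = 3*1 = 3)
n(S, E) = -3 + S/8 (n(S, E) = -3 + (S + 0)/8 = -3 + S/8)
a(V, t) = 3/4 - (6 + V)**2/3 (a(V, t) = 3 - ((6 + V)**2/3 - (-3 + (1/8)*6)) = 3 - ((6 + V)**2/3 - (-3 + 3/4)) = 3 - ((6 + V)**2/3 - 1*(-9/4)) = 3 - ((6 + V)**2/3 + 9/4) = 3 - (9/4 + (6 + V)**2/3) = 3 + (-9/4 - (6 + V)**2/3) = 3/4 - (6 + V)**2/3)
a(22, j) - 255 = (3/4 - (6 + 22)**2/3) - 255 = (3/4 - 1/3*28**2) - 255 = (3/4 - 1/3*784) - 255 = (3/4 - 784/3) - 255 = -3127/12 - 255 = -6187/12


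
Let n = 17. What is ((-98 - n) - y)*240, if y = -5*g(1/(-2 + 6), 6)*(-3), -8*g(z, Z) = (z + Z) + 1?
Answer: -48675/2 ≈ -24338.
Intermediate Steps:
g(z, Z) = -1/8 - Z/8 - z/8 (g(z, Z) = -((z + Z) + 1)/8 = -((Z + z) + 1)/8 = -(1 + Z + z)/8 = -1/8 - Z/8 - z/8)
y = -435/32 (y = -5*(-1/8 - 1/8*6 - 1/(8*(-2 + 6)))*(-3) = -5*(-1/8 - 3/4 - 1/8/4)*(-3) = -5*(-1/8 - 3/4 - 1/8*1/4)*(-3) = -5*(-1/8 - 3/4 - 1/32)*(-3) = -5*(-29/32)*(-3) = (145/32)*(-3) = -435/32 ≈ -13.594)
((-98 - n) - y)*240 = ((-98 - 1*17) - 1*(-435/32))*240 = ((-98 - 17) + 435/32)*240 = (-115 + 435/32)*240 = -3245/32*240 = -48675/2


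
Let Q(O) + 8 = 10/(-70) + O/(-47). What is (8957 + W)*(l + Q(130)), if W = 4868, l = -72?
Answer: -53872075/47 ≈ -1.1462e+6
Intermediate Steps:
Q(O) = -57/7 - O/47 (Q(O) = -8 + (10/(-70) + O/(-47)) = -8 + (10*(-1/70) + O*(-1/47)) = -8 + (-⅐ - O/47) = -57/7 - O/47)
(8957 + W)*(l + Q(130)) = (8957 + 4868)*(-72 + (-57/7 - 1/47*130)) = 13825*(-72 + (-57/7 - 130/47)) = 13825*(-72 - 3589/329) = 13825*(-27277/329) = -53872075/47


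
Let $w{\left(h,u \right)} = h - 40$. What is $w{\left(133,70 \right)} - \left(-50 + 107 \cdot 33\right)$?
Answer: $-3388$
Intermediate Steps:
$w{\left(h,u \right)} = -40 + h$
$w{\left(133,70 \right)} - \left(-50 + 107 \cdot 33\right) = \left(-40 + 133\right) - \left(-50 + 107 \cdot 33\right) = 93 - \left(-50 + 3531\right) = 93 - 3481 = -3388$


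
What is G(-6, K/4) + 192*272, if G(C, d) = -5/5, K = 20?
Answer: 52223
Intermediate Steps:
G(C, d) = -1 (G(C, d) = -5*1/5 = -1)
G(-6, K/4) + 192*272 = -1 + 192*272 = -1 + 52224 = 52223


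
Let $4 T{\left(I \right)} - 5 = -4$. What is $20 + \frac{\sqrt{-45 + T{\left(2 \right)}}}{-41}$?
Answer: $20 - \frac{i \sqrt{179}}{82} \approx 20.0 - 0.16316 i$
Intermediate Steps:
$T{\left(I \right)} = \frac{1}{4}$ ($T{\left(I \right)} = \frac{5}{4} + \frac{1}{4} \left(-4\right) = \frac{5}{4} - 1 = \frac{1}{4}$)
$20 + \frac{\sqrt{-45 + T{\left(2 \right)}}}{-41} = 20 + \frac{\sqrt{-45 + \frac{1}{4}}}{-41} = 20 + \sqrt{- \frac{179}{4}} \left(- \frac{1}{41}\right) = 20 + \frac{i \sqrt{179}}{2} \left(- \frac{1}{41}\right) = 20 - \frac{i \sqrt{179}}{82}$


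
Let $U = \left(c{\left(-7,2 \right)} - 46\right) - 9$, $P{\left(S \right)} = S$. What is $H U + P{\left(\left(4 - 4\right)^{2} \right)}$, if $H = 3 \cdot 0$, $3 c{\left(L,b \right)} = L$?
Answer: $0$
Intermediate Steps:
$c{\left(L,b \right)} = \frac{L}{3}$
$H = 0$
$U = - \frac{172}{3}$ ($U = \left(\frac{1}{3} \left(-7\right) - 46\right) - 9 = \left(- \frac{7}{3} - 46\right) - 9 = - \frac{145}{3} - 9 = - \frac{172}{3} \approx -57.333$)
$H U + P{\left(\left(4 - 4\right)^{2} \right)} = 0 \left(- \frac{172}{3}\right) + \left(4 - 4\right)^{2} = 0 + 0^{2} = 0 + 0 = 0$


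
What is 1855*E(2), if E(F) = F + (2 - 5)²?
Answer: 20405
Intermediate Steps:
E(F) = 9 + F (E(F) = F + (-3)² = F + 9 = 9 + F)
1855*E(2) = 1855*(9 + 2) = 1855*11 = 20405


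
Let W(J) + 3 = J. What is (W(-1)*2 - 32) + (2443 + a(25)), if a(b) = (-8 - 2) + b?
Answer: 2418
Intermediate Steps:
a(b) = -10 + b
W(J) = -3 + J
(W(-1)*2 - 32) + (2443 + a(25)) = ((-3 - 1)*2 - 32) + (2443 + (-10 + 25)) = (-4*2 - 32) + (2443 + 15) = (-8 - 32) + 2458 = -40 + 2458 = 2418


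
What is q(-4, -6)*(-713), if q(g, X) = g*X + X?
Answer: -12834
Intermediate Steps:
q(g, X) = X + X*g (q(g, X) = X*g + X = X + X*g)
q(-4, -6)*(-713) = -6*(1 - 4)*(-713) = -6*(-3)*(-713) = 18*(-713) = -12834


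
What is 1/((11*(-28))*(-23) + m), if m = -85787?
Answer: -1/78703 ≈ -1.2706e-5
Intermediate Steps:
1/((11*(-28))*(-23) + m) = 1/((11*(-28))*(-23) - 85787) = 1/(-308*(-23) - 85787) = 1/(7084 - 85787) = 1/(-78703) = -1/78703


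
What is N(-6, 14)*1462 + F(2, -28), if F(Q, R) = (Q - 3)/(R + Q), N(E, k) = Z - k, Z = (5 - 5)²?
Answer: -532167/26 ≈ -20468.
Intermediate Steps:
Z = 0 (Z = 0² = 0)
N(E, k) = -k (N(E, k) = 0 - k = -k)
F(Q, R) = (-3 + Q)/(Q + R)
N(-6, 14)*1462 + F(2, -28) = -1*14*1462 + (-3 + 2)/(2 - 28) = -14*1462 - 1/(-26) = -20468 - 1/26*(-1) = -20468 + 1/26 = -532167/26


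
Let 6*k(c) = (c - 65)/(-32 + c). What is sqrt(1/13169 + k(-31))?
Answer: sqrt(19429134361)/276549 ≈ 0.50403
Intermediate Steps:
k(c) = (-65 + c)/(6*(-32 + c)) (k(c) = ((c - 65)/(-32 + c))/6 = ((-65 + c)/(-32 + c))/6 = (-65 + c)/(6*(-32 + c)))
sqrt(1/13169 + k(-31)) = sqrt(1/13169 + (-65 - 31)/(6*(-32 - 31))) = sqrt(1/13169 + (1/6)*(-96)/(-63)) = sqrt(1/13169 + (1/6)*(-1/63)*(-96)) = sqrt(1/13169 + 16/63) = sqrt(210767/829647) = sqrt(19429134361)/276549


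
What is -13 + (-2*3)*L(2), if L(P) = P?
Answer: -25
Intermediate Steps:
-13 + (-2*3)*L(2) = -13 - 2*3*2 = -13 - 6*2 = -13 - 12 = -25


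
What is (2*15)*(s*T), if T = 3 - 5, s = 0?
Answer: 0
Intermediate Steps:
T = -2
(2*15)*(s*T) = (2*15)*(0*(-2)) = 30*0 = 0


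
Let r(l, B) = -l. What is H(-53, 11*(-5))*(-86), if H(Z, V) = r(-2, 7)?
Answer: -172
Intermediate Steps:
H(Z, V) = 2 (H(Z, V) = -1*(-2) = 2)
H(-53, 11*(-5))*(-86) = 2*(-86) = -172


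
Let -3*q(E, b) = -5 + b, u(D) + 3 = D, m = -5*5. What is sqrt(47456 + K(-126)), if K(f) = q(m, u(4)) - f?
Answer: 5*sqrt(17130)/3 ≈ 218.14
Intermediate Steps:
m = -25
u(D) = -3 + D
q(E, b) = 5/3 - b/3 (q(E, b) = -(-5 + b)/3 = 5/3 - b/3)
K(f) = 4/3 - f (K(f) = (5/3 - (-3 + 4)/3) - f = (5/3 - 1/3*1) - f = (5/3 - 1/3) - f = 4/3 - f)
sqrt(47456 + K(-126)) = sqrt(47456 + (4/3 - 1*(-126))) = sqrt(47456 + (4/3 + 126)) = sqrt(47456 + 382/3) = sqrt(142750/3) = 5*sqrt(17130)/3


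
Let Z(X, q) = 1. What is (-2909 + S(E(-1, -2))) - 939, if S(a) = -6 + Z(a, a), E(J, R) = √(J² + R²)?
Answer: -3853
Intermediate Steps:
S(a) = -5 (S(a) = -6 + 1 = -5)
(-2909 + S(E(-1, -2))) - 939 = (-2909 - 5) - 939 = -2914 - 939 = -3853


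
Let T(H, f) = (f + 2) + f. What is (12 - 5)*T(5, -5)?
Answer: -56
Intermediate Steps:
T(H, f) = 2 + 2*f (T(H, f) = (2 + f) + f = 2 + 2*f)
(12 - 5)*T(5, -5) = (12 - 5)*(2 + 2*(-5)) = 7*(2 - 10) = 7*(-8) = -56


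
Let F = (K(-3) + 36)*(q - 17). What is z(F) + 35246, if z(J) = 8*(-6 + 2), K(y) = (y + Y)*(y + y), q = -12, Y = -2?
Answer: 35214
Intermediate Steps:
K(y) = 2*y*(-2 + y) (K(y) = (y - 2)*(y + y) = (-2 + y)*(2*y) = 2*y*(-2 + y))
F = -1914 (F = (2*(-3)*(-2 - 3) + 36)*(-12 - 17) = (2*(-3)*(-5) + 36)*(-29) = (30 + 36)*(-29) = 66*(-29) = -1914)
z(J) = -32 (z(J) = 8*(-4) = -32)
z(F) + 35246 = -32 + 35246 = 35214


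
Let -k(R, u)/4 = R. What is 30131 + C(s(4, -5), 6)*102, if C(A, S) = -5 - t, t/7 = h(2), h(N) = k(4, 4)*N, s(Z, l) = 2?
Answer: 52469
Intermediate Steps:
k(R, u) = -4*R
h(N) = -16*N (h(N) = (-4*4)*N = -16*N)
t = -224 (t = 7*(-16*2) = 7*(-32) = -224)
C(A, S) = 219 (C(A, S) = -5 - 1*(-224) = -5 + 224 = 219)
30131 + C(s(4, -5), 6)*102 = 30131 + 219*102 = 30131 + 22338 = 52469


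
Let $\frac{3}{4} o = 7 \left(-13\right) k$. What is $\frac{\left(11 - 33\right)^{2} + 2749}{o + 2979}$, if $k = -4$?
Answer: $\frac{9699}{10393} \approx 0.93322$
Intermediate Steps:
$o = \frac{1456}{3}$ ($o = \frac{4 \cdot 7 \left(-13\right) \left(-4\right)}{3} = \frac{4 \left(\left(-91\right) \left(-4\right)\right)}{3} = \frac{4}{3} \cdot 364 = \frac{1456}{3} \approx 485.33$)
$\frac{\left(11 - 33\right)^{2} + 2749}{o + 2979} = \frac{\left(11 - 33\right)^{2} + 2749}{\frac{1456}{3} + 2979} = \frac{\left(-22\right)^{2} + 2749}{\frac{10393}{3}} = \left(484 + 2749\right) \frac{3}{10393} = 3233 \cdot \frac{3}{10393} = \frac{9699}{10393}$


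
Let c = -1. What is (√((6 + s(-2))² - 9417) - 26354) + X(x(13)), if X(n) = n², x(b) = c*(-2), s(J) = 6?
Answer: -26350 + I*√9273 ≈ -26350.0 + 96.296*I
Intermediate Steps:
x(b) = 2 (x(b) = -1*(-2) = 2)
(√((6 + s(-2))² - 9417) - 26354) + X(x(13)) = (√((6 + 6)² - 9417) - 26354) + 2² = (√(12² - 9417) - 26354) + 4 = (√(144 - 9417) - 26354) + 4 = (√(-9273) - 26354) + 4 = (I*√9273 - 26354) + 4 = (-26354 + I*√9273) + 4 = -26350 + I*√9273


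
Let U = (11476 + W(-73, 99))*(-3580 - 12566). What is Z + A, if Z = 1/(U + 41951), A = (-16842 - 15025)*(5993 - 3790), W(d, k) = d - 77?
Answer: -12835049344762646/182827645 ≈ -7.0203e+7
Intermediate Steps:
W(d, k) = -77 + d
U = -182869596 (U = (11476 + (-77 - 73))*(-3580 - 12566) = (11476 - 150)*(-16146) = 11326*(-16146) = -182869596)
A = -70203001 (A = -31867*2203 = -70203001)
Z = -1/182827645 (Z = 1/(-182869596 + 41951) = 1/(-182827645) = -1/182827645 ≈ -5.4696e-9)
Z + A = -1/182827645 - 70203001 = -12835049344762646/182827645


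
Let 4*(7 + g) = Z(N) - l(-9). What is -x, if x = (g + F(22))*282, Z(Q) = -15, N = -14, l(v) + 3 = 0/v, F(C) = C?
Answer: -3384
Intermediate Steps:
l(v) = -3 (l(v) = -3 + 0/v = -3 + 0 = -3)
g = -10 (g = -7 + (-15 - 1*(-3))/4 = -7 + (-15 + 3)/4 = -7 + (¼)*(-12) = -7 - 3 = -10)
x = 3384 (x = (-10 + 22)*282 = 12*282 = 3384)
-x = -1*3384 = -3384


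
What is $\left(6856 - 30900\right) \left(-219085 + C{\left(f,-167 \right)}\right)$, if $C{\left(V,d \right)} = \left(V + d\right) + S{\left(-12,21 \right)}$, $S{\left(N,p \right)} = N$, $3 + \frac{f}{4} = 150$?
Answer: $5257845744$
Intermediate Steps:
$f = 588$ ($f = -12 + 4 \cdot 150 = -12 + 600 = 588$)
$C{\left(V,d \right)} = -12 + V + d$ ($C{\left(V,d \right)} = \left(V + d\right) - 12 = -12 + V + d$)
$\left(6856 - 30900\right) \left(-219085 + C{\left(f,-167 \right)}\right) = \left(6856 - 30900\right) \left(-219085 - -409\right) = - 24044 \left(-219085 + 409\right) = \left(-24044\right) \left(-218676\right) = 5257845744$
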